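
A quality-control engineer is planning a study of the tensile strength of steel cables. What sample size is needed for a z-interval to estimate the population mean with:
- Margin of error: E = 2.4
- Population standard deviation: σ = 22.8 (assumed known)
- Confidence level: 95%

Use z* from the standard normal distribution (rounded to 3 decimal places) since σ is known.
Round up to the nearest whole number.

Using z* since population σ is known (z-interval formula).

For 95% confidence, z* = 1.96 (from standard normal table)

Sample size formula for z-interval: n = (z*σ/E)²

n = (1.96 × 22.8 / 2.4)²
  = (18.620000)²
  = 346.7044

Round up to the nearest whole number: n = 347

347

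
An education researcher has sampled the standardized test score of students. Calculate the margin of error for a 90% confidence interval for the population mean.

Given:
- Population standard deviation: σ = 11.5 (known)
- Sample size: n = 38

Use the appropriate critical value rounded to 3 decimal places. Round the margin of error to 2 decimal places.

The population standard deviation σ is known, so use the z-interval margin of error formula.

For 90% confidence, z* = 1.645 (from standard normal table)

Margin of error formula for z-interval: E = z* × σ/√n

E = 1.645 × 11.5/√38
  = 1.645 × 1.865546
  = 3.0688

Rounded to 2 decimal places:

3.07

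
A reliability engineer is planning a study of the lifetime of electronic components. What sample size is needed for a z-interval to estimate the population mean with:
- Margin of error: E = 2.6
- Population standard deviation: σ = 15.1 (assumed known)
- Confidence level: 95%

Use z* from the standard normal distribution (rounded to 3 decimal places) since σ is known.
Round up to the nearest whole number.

Using z* since population σ is known (z-interval formula).

For 95% confidence, z* = 1.96 (from standard normal table)

Sample size formula for z-interval: n = (z*σ/E)²

n = (1.96 × 15.1 / 2.6)²
  = (11.383077)²
  = 129.5744

Round up to the nearest whole number: n = 130

130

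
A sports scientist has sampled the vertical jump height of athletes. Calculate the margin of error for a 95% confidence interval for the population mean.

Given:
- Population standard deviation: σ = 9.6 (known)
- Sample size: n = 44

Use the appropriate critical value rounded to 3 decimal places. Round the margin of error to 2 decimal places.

The population standard deviation σ is known, so use the z-interval margin of error formula.

For 95% confidence, z* = 1.96 (from standard normal table)

Margin of error formula for z-interval: E = z* × σ/√n

E = 1.96 × 9.6/√44
  = 1.96 × 1.447254
  = 2.8366

Rounded to 2 decimal places:

2.84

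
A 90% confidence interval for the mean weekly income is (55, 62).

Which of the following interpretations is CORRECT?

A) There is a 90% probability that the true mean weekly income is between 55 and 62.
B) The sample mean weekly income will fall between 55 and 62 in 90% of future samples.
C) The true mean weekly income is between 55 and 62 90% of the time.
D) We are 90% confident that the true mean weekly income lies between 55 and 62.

A confidence interval represents our confidence in the procedure, not a probability statement about the parameter.

Key concept: If we repeated this sampling process many times and computed a 90% CI each time, about 90% of those intervals would contain the true population parameter.

For this specific interval (55, 62):
- Midpoint (point estimate): 58.5
- Margin of error: 3.5

The correct interpretation is the one stating confidence that the true parameter lies in the interval — option D.

D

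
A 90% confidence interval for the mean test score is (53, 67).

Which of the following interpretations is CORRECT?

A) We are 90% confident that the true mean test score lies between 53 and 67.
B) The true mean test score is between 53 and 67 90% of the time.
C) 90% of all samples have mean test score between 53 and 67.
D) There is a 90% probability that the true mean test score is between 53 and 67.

A confidence interval represents our confidence in the procedure, not a probability statement about the parameter.

Key concept: If we repeated this sampling process many times and computed a 90% CI each time, about 90% of those intervals would contain the true population parameter.

For this specific interval (53, 67):
- Midpoint (point estimate): 60
- Margin of error: 7

The correct interpretation is the one stating confidence that the true parameter lies in the interval — option A.

A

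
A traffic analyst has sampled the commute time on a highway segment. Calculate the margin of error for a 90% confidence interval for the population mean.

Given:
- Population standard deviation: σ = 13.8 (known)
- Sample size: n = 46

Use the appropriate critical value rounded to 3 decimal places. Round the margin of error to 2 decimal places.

The population standard deviation σ is known, so use the z-interval margin of error formula.

For 90% confidence, z* = 1.645 (from standard normal table)

Margin of error formula for z-interval: E = z* × σ/√n

E = 1.645 × 13.8/√46
  = 1.645 × 2.034699
  = 3.3471

Rounded to 2 decimal places:

3.35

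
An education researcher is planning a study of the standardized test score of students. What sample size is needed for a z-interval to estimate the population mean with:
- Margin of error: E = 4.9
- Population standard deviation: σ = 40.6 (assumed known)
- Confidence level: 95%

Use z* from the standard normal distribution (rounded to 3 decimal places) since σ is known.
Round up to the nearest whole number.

Using z* since population σ is known (z-interval formula).

For 95% confidence, z* = 1.96 (from standard normal table)

Sample size formula for z-interval: n = (z*σ/E)²

n = (1.96 × 40.6 / 4.9)²
  = (16.240000)²
  = 263.7376

Round up to the nearest whole number: n = 264

264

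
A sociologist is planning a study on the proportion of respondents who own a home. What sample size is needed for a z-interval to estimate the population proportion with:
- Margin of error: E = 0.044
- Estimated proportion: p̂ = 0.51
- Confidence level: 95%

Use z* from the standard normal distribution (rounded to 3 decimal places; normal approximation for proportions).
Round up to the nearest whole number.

Using z* for proportion z-interval (normal approximation).

For 95% confidence, z* = 1.96 (from standard normal table)

Sample size formula for proportion z-interval: n = z*²p̂(1-p̂)/E²

n = 1.96² × 0.51 × 0.49 / 0.044²
  = 3.8416 × 0.2499 / 0.001936
  = 495.8760

Round up to the nearest whole number: n = 496

496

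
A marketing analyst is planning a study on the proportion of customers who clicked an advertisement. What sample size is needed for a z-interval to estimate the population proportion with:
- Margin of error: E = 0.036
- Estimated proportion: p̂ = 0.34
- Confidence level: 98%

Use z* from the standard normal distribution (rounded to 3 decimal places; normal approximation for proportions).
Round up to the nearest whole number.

Using z* for proportion z-interval (normal approximation).

For 98% confidence, z* = 2.326 (from standard normal table)

Sample size formula for proportion z-interval: n = z*²p̂(1-p̂)/E²

n = 2.326² × 0.34 × 0.66 / 0.036²
  = 5.410276 × 0.2244 / 0.001296
  = 936.7793

Round up to the nearest whole number: n = 937

937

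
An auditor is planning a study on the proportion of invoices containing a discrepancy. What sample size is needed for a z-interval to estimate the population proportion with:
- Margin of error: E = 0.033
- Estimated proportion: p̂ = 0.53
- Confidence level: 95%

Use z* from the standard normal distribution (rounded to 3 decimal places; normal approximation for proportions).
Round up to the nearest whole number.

Using z* for proportion z-interval (normal approximation).

For 95% confidence, z* = 1.96 (from standard normal table)

Sample size formula for proportion z-interval: n = z*²p̂(1-p̂)/E²

n = 1.96² × 0.53 × 0.47 / 0.033²
  = 3.8416 × 0.2491 / 0.001089
  = 878.7351

Round up to the nearest whole number: n = 879

879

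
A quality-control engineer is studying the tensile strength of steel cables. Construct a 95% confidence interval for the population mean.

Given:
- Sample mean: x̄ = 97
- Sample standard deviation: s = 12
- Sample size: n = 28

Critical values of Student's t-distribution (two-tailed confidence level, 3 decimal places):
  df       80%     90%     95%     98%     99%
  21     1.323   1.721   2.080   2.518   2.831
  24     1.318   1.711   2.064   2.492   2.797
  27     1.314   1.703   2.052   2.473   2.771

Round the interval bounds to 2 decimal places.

The population standard deviation σ is unknown (only the sample standard deviation s is given), so use a t-interval with df = n - 1 = 28 - 1 = 27.

For 95% confidence with df = 27, t* = 2.052 (from t-table)

Standard error: SE = s/√n = 12/√28 = 2.267787

Margin of error: E = t* × SE = 2.052 × 2.267787 = 4.6535

T-interval: x̄ ± E = 97 ± 4.6535 = (92.3465, 101.6535)

Rounded to 2 decimal places:

(92.35, 101.65)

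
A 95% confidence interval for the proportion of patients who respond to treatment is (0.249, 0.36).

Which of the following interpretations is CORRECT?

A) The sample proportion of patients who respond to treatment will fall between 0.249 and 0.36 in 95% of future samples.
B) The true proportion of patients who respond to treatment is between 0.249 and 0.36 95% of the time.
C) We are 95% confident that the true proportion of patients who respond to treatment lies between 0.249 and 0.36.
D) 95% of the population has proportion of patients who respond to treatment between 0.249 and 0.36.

A confidence interval represents our confidence in the procedure, not a probability statement about the parameter.

Key concept: If we repeated this sampling process many times and computed a 95% CI each time, about 95% of those intervals would contain the true population parameter.

For this specific interval (0.249, 0.36):
- Midpoint (point estimate): 0.3045
- Margin of error: 0.0555

The correct interpretation is the one stating confidence that the true parameter lies in the interval — option C.

C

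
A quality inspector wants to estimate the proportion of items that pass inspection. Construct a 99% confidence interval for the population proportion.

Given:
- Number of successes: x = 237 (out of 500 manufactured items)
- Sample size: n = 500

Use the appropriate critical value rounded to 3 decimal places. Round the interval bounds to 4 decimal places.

Sample proportion: p̂ = 237/500 = 0.474000

Check conditions for normal approximation:
  np̂ = 237 ≥ 10 ✓
  n(1-p̂) = 263 ≥ 10 ✓

The sample is large enough, so use a z-interval (normal approximation) for the proportion.

For 99% confidence, z* = 2.576 (from standard normal table)

Standard error: SE = √(p̂(1-p̂)/n) = √(0.474000×0.526000/500) = 0.02233043

Margin of error: E = z* × SE = 2.576 × 0.02233043 = 0.057523

Z-interval: p̂ ± E = 0.474000 ± 0.057523 = (0.416477, 0.531523)

Rounded to 4 decimal places:

(0.4165, 0.5315)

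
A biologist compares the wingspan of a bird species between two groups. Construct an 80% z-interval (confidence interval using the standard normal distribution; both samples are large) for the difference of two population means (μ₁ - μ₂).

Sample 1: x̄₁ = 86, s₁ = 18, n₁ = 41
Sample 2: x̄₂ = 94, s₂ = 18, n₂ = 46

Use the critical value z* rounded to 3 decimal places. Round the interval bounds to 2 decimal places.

Both samples are large (n₁ = 41 ≥ 30, n₂ = 46 ≥ 30), so a z-interval for the difference of means applies.

Point estimate: x̄₁ - x̄₂ = 86 - 94 = -8

Standard error: SE = √(s₁²/n₁ + s₂²/n₂)
= √(18²/41 + 18²/46)
= √(7.902439 + 7.043478)
= 3.865995

For 80% confidence, z* = 1.282 (from standard normal table)
Margin of error: E = z* × SE = 1.282 × 3.865995 = 4.9562

Z-interval: (x̄₁ - x̄₂) ± E = -8 ± 4.9562 = (-12.9562, -3.0438)

Rounded to 2 decimal places:

(-12.96, -3.04)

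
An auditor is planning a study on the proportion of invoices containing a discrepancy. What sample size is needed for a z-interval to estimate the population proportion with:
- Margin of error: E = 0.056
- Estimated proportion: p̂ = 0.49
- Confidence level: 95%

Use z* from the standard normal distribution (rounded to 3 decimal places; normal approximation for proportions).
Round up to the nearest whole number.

Using z* for proportion z-interval (normal approximation).

For 95% confidence, z* = 1.96 (from standard normal table)

Sample size formula for proportion z-interval: n = z*²p̂(1-p̂)/E²

n = 1.96² × 0.49 × 0.51 / 0.056²
  = 3.8416 × 0.2499 / 0.003136
  = 306.1275

Round up to the nearest whole number: n = 307

307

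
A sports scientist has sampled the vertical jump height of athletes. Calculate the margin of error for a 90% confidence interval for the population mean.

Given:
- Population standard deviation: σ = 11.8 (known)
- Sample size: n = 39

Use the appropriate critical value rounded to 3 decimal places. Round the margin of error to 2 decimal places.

The population standard deviation σ is known, so use the z-interval margin of error formula.

For 90% confidence, z* = 1.645 (from standard normal table)

Margin of error formula for z-interval: E = z* × σ/√n

E = 1.645 × 11.8/√39
  = 1.645 × 1.889512
  = 3.1082

Rounded to 2 decimal places:

3.11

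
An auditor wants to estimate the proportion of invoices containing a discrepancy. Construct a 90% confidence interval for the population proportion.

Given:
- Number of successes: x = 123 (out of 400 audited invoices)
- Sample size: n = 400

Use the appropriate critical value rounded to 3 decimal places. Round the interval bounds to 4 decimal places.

Sample proportion: p̂ = 123/400 = 0.307500

Check conditions for normal approximation:
  np̂ = 123 ≥ 10 ✓
  n(1-p̂) = 277 ≥ 10 ✓

The sample is large enough, so use a z-interval (normal approximation) for the proportion.

For 90% confidence, z* = 1.645 (from standard normal table)

Standard error: SE = √(p̂(1-p̂)/n) = √(0.307500×0.692500/400) = 0.02307291

Margin of error: E = z* × SE = 1.645 × 0.02307291 = 0.037955

Z-interval: p̂ ± E = 0.307500 ± 0.037955 = (0.269545, 0.345455)

Rounded to 4 decimal places:

(0.2695, 0.3455)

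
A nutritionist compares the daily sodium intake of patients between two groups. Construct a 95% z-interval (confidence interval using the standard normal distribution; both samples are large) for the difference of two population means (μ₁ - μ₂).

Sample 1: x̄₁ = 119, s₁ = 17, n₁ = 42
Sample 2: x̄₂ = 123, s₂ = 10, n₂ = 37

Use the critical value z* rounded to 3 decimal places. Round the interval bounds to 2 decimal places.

Both samples are large (n₁ = 42 ≥ 30, n₂ = 37 ≥ 30), so a z-interval for the difference of means applies.

Point estimate: x̄₁ - x̄₂ = 119 - 123 = -4

Standard error: SE = √(s₁²/n₁ + s₂²/n₂)
= √(17²/42 + 10²/37)
= √(6.880952 + 2.702703)
= 3.095748

For 95% confidence, z* = 1.96 (from standard normal table)
Margin of error: E = z* × SE = 1.96 × 3.095748 = 6.0677

Z-interval: (x̄₁ - x̄₂) ± E = -4 ± 6.0677 = (-10.0677, 2.0677)

Rounded to 2 decimal places:

(-10.07, 2.07)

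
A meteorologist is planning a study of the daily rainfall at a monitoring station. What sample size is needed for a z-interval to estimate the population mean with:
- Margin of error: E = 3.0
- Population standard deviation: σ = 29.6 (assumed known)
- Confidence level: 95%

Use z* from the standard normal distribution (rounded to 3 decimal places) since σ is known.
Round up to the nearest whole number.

Using z* since population σ is known (z-interval formula).

For 95% confidence, z* = 1.96 (from standard normal table)

Sample size formula for z-interval: n = (z*σ/E)²

n = (1.96 × 29.6 / 3.0)²
  = (19.338667)²
  = 373.9840

Round up to the nearest whole number: n = 374

374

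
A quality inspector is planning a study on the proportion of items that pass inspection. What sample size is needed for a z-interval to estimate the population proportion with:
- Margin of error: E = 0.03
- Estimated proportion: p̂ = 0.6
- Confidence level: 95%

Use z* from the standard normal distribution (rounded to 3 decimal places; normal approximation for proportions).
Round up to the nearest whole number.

Using z* for proportion z-interval (normal approximation).

For 95% confidence, z* = 1.96 (from standard normal table)

Sample size formula for proportion z-interval: n = z*²p̂(1-p̂)/E²

n = 1.96² × 0.6 × 0.4 / 0.03²
  = 3.8416 × 0.24 / 0.0009
  = 1024.4267

Round up to the nearest whole number: n = 1025

1025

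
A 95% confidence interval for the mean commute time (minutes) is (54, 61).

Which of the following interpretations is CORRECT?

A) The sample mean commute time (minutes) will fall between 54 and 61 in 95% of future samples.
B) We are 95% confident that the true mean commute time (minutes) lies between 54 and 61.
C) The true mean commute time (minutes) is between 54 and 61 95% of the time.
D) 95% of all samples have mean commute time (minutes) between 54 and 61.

A confidence interval represents our confidence in the procedure, not a probability statement about the parameter.

Key concept: If we repeated this sampling process many times and computed a 95% CI each time, about 95% of those intervals would contain the true population parameter.

For this specific interval (54, 61):
- Midpoint (point estimate): 57.5
- Margin of error: 3.5

The correct interpretation is the one stating confidence that the true parameter lies in the interval — option B.

B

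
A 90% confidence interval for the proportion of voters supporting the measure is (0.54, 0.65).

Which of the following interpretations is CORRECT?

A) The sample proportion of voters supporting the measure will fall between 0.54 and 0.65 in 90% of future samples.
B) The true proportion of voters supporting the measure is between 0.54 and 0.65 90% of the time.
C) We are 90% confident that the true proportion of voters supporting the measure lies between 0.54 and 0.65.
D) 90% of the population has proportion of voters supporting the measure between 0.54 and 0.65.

A confidence interval represents our confidence in the procedure, not a probability statement about the parameter.

Key concept: If we repeated this sampling process many times and computed a 90% CI each time, about 90% of those intervals would contain the true population parameter.

For this specific interval (0.54, 0.65):
- Midpoint (point estimate): 0.595
- Margin of error: 0.055

The correct interpretation is the one stating confidence that the true parameter lies in the interval — option C.

C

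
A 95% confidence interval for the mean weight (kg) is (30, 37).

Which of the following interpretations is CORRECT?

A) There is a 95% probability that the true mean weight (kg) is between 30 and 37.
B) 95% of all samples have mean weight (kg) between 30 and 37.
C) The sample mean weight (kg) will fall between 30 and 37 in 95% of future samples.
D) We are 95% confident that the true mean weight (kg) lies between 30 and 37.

A confidence interval represents our confidence in the procedure, not a probability statement about the parameter.

Key concept: If we repeated this sampling process many times and computed a 95% CI each time, about 95% of those intervals would contain the true population parameter.

For this specific interval (30, 37):
- Midpoint (point estimate): 33.5
- Margin of error: 3.5

The correct interpretation is the one stating confidence that the true parameter lies in the interval — option D.

D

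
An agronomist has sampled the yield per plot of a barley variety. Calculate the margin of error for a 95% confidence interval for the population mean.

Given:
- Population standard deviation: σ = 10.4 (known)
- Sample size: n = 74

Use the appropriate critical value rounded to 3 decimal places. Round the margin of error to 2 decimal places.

The population standard deviation σ is known, so use the z-interval margin of error formula.

For 95% confidence, z* = 1.96 (from standard normal table)

Margin of error formula for z-interval: E = z* × σ/√n

E = 1.96 × 10.4/√74
  = 1.96 × 1.208975
  = 2.3696

Rounded to 2 decimal places:

2.37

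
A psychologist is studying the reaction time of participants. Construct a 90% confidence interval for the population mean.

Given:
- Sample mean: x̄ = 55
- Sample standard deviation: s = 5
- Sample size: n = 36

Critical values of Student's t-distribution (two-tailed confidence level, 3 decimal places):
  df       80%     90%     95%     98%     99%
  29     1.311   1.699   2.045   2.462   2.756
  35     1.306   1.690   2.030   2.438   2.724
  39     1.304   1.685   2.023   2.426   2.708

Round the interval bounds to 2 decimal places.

The population standard deviation σ is unknown (only the sample standard deviation s is given), so use a t-interval with df = n - 1 = 36 - 1 = 35.

For 90% confidence with df = 35, t* = 1.690 (from t-table)

Standard error: SE = s/√n = 5/√36 = 0.833333

Margin of error: E = t* × SE = 1.690 × 0.833333 = 1.4083

T-interval: x̄ ± E = 55 ± 1.4083 = (53.5917, 56.4083)

Rounded to 2 decimal places:

(53.59, 56.41)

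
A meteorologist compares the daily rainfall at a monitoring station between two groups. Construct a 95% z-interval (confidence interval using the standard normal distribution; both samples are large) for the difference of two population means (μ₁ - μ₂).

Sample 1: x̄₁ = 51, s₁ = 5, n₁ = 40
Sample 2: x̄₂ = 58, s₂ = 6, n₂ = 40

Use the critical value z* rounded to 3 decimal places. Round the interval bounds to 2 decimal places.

Both samples are large (n₁ = 40 ≥ 30, n₂ = 40 ≥ 30), so a z-interval for the difference of means applies.

Point estimate: x̄₁ - x̄₂ = 51 - 58 = -7

Standard error: SE = √(s₁²/n₁ + s₂²/n₂)
= √(5²/40 + 6²/40)
= √(0.625000 + 0.900000)
= 1.234909

For 95% confidence, z* = 1.96 (from standard normal table)
Margin of error: E = z* × SE = 1.96 × 1.234909 = 2.4204

Z-interval: (x̄₁ - x̄₂) ± E = -7 ± 2.4204 = (-9.4204, -4.5796)

Rounded to 2 decimal places:

(-9.42, -4.58)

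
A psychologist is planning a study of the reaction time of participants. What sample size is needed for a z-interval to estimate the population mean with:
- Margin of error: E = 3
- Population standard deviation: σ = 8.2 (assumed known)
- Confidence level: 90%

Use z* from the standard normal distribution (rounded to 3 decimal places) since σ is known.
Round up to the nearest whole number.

Using z* since population σ is known (z-interval formula).

For 90% confidence, z* = 1.645 (from standard normal table)

Sample size formula for z-interval: n = (z*σ/E)²

n = (1.645 × 8.2 / 3)²
  = (4.496333)²
  = 20.2170

Round up to the nearest whole number: n = 21

21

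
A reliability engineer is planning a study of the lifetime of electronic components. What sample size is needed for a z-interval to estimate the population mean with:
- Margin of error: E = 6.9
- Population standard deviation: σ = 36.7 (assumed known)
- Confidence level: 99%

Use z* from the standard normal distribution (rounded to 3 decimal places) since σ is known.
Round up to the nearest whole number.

Using z* since population σ is known (z-interval formula).

For 99% confidence, z* = 2.576 (from standard normal table)

Sample size formula for z-interval: n = (z*σ/E)²

n = (2.576 × 36.7 / 6.9)²
  = (13.701333)²
  = 187.7265

Round up to the nearest whole number: n = 188

188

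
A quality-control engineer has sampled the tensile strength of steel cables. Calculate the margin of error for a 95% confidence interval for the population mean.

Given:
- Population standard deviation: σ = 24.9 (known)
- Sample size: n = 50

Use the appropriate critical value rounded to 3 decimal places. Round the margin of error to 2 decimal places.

The population standard deviation σ is known, so use the z-interval margin of error formula.

For 95% confidence, z* = 1.96 (from standard normal table)

Margin of error formula for z-interval: E = z* × σ/√n

E = 1.96 × 24.9/√50
  = 1.96 × 3.521392
  = 6.9019

Rounded to 2 decimal places:

6.90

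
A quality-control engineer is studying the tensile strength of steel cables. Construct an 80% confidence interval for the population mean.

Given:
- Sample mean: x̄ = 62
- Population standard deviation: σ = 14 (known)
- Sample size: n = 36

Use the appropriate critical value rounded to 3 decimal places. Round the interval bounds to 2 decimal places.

The population standard deviation σ is known, so use a z-interval (standard normal critical value).

For 80% confidence, z* = 1.282 (from standard normal table)

Standard error: SE = σ/√n = 14/√36 = 2.333333

Margin of error: E = z* × SE = 1.282 × 2.333333 = 2.9913

Z-interval: x̄ ± E = 62 ± 2.9913 = (59.0087, 64.9913)

Rounded to 2 decimal places:

(59.01, 64.99)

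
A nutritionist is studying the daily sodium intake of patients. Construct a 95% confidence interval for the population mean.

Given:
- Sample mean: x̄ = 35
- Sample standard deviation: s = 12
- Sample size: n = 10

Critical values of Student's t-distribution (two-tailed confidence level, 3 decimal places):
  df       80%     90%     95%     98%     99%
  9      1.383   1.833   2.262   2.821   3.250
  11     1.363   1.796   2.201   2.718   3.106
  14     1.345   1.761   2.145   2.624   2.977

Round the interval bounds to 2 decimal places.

The population standard deviation σ is unknown (only the sample standard deviation s is given), so use a t-interval with df = n - 1 = 10 - 1 = 9.

For 95% confidence with df = 9, t* = 2.262 (from t-table)

Standard error: SE = s/√n = 12/√10 = 3.794733

Margin of error: E = t* × SE = 2.262 × 3.794733 = 8.5837

T-interval: x̄ ± E = 35 ± 8.5837 = (26.4163, 43.5837)

Rounded to 2 decimal places:

(26.42, 43.58)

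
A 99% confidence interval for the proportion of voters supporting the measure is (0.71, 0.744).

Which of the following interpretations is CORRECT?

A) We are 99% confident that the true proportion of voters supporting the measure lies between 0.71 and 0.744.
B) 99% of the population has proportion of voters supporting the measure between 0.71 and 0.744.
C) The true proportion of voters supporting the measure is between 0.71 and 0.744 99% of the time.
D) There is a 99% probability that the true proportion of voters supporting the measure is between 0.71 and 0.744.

A confidence interval represents our confidence in the procedure, not a probability statement about the parameter.

Key concept: If we repeated this sampling process many times and computed a 99% CI each time, about 99% of those intervals would contain the true population parameter.

For this specific interval (0.71, 0.744):
- Midpoint (point estimate): 0.727
- Margin of error: 0.017

The correct interpretation is the one stating confidence that the true parameter lies in the interval — option A.

A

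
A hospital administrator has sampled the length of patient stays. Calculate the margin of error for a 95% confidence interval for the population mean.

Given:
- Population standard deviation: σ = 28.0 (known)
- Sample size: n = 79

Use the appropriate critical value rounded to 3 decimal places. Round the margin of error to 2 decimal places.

The population standard deviation σ is known, so use the z-interval margin of error formula.

For 95% confidence, z* = 1.96 (from standard normal table)

Margin of error formula for z-interval: E = z* × σ/√n

E = 1.96 × 28.0/√79
  = 1.96 × 3.150246
  = 6.1745

Rounded to 2 decimal places:

6.17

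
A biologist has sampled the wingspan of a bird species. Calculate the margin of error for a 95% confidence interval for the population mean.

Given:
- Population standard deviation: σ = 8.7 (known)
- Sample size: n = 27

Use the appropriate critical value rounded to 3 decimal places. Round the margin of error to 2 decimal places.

The population standard deviation σ is known, so use the z-interval margin of error formula.

For 95% confidence, z* = 1.96 (from standard normal table)

Margin of error formula for z-interval: E = z* × σ/√n

E = 1.96 × 8.7/√27
  = 1.96 × 1.674316
  = 3.2817

Rounded to 2 decimal places:

3.28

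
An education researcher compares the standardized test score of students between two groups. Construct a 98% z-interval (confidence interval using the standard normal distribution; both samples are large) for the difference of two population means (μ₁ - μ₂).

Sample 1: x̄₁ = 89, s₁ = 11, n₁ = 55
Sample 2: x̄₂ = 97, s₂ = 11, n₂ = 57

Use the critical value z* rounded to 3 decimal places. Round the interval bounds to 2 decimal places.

Both samples are large (n₁ = 55 ≥ 30, n₂ = 57 ≥ 30), so a z-interval for the difference of means applies.

Point estimate: x̄₁ - x̄₂ = 89 - 97 = -8

Standard error: SE = √(s₁²/n₁ + s₂²/n₂)
= √(11²/55 + 11²/57)
= √(2.200000 + 2.122807)
= 2.079136

For 98% confidence, z* = 2.326 (from standard normal table)
Margin of error: E = z* × SE = 2.326 × 2.079136 = 4.8361

Z-interval: (x̄₁ - x̄₂) ± E = -8 ± 4.8361 = (-12.8361, -3.1639)

Rounded to 2 decimal places:

(-12.84, -3.16)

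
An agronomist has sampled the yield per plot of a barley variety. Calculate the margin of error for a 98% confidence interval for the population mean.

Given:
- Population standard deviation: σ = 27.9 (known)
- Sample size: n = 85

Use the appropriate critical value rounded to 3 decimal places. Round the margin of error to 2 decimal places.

The population standard deviation σ is known, so use the z-interval margin of error formula.

For 98% confidence, z* = 2.326 (from standard normal table)

Margin of error formula for z-interval: E = z* × σ/√n

E = 2.326 × 27.9/√85
  = 2.326 × 3.026180
  = 7.0389

Rounded to 2 decimal places:

7.04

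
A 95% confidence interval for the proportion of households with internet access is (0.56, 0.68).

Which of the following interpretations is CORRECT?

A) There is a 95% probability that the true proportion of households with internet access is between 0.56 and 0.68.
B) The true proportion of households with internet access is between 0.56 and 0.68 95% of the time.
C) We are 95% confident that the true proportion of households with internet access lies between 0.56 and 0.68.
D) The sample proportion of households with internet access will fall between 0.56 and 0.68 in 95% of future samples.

A confidence interval represents our confidence in the procedure, not a probability statement about the parameter.

Key concept: If we repeated this sampling process many times and computed a 95% CI each time, about 95% of those intervals would contain the true population parameter.

For this specific interval (0.56, 0.68):
- Midpoint (point estimate): 0.62
- Margin of error: 0.06

The correct interpretation is the one stating confidence that the true parameter lies in the interval — option C.

C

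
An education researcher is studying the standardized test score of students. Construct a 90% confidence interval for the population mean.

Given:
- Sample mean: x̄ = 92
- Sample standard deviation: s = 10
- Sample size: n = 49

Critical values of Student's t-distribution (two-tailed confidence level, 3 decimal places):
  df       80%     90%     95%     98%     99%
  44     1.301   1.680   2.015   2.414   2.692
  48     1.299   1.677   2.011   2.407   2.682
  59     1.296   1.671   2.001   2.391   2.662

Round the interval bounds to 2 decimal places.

The population standard deviation σ is unknown (only the sample standard deviation s is given), so use a t-interval with df = n - 1 = 49 - 1 = 48.

For 90% confidence with df = 48, t* = 1.677 (from t-table)

Standard error: SE = s/√n = 10/√49 = 1.428571

Margin of error: E = t* × SE = 1.677 × 1.428571 = 2.3957

T-interval: x̄ ± E = 92 ± 2.3957 = (89.6043, 94.3957)

Rounded to 2 decimal places:

(89.60, 94.40)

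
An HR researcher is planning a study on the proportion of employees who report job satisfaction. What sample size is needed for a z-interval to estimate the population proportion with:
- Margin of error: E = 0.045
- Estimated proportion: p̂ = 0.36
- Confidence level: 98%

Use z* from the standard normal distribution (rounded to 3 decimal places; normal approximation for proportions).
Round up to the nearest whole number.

Using z* for proportion z-interval (normal approximation).

For 98% confidence, z* = 2.326 (from standard normal table)

Sample size formula for proportion z-interval: n = z*²p̂(1-p̂)/E²

n = 2.326² × 0.36 × 0.64 / 0.045²
  = 5.410276 × 0.2304 / 0.002025
  = 615.5692

Round up to the nearest whole number: n = 616

616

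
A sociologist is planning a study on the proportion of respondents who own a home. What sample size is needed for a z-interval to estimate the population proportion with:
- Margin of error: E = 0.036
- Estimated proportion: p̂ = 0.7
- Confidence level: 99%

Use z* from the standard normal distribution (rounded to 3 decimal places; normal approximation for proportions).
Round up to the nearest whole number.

Using z* for proportion z-interval (normal approximation).

For 99% confidence, z* = 2.576 (from standard normal table)

Sample size formula for proportion z-interval: n = z*²p̂(1-p̂)/E²

n = 2.576² × 0.7 × 0.3 / 0.036²
  = 6.635776 × 0.21 / 0.001296
  = 1075.2415

Round up to the nearest whole number: n = 1076

1076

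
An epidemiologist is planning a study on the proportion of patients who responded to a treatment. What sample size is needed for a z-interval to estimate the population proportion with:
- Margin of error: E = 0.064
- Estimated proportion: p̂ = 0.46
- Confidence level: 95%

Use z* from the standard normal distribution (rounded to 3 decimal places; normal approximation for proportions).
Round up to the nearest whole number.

Using z* for proportion z-interval (normal approximation).

For 95% confidence, z* = 1.96 (from standard normal table)

Sample size formula for proportion z-interval: n = z*²p̂(1-p̂)/E²

n = 1.96² × 0.46 × 0.54 / 0.064²
  = 3.8416 × 0.2484 / 0.004096
  = 232.9720

Round up to the nearest whole number: n = 233

233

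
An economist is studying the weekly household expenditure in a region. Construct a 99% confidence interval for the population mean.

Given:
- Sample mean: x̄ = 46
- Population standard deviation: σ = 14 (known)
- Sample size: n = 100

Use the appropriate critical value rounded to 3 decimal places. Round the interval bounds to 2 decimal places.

The population standard deviation σ is known, so use a z-interval (standard normal critical value).

For 99% confidence, z* = 2.576 (from standard normal table)

Standard error: SE = σ/√n = 14/√100 = 1.400000

Margin of error: E = z* × SE = 2.576 × 1.400000 = 3.6064

Z-interval: x̄ ± E = 46 ± 3.6064 = (42.3936, 49.6064)

Rounded to 2 decimal places:

(42.39, 49.61)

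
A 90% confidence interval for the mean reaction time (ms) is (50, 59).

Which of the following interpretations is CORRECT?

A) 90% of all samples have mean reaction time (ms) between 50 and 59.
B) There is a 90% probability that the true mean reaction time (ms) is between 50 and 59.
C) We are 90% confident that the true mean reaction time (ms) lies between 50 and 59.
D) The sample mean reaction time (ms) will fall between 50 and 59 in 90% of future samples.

A confidence interval represents our confidence in the procedure, not a probability statement about the parameter.

Key concept: If we repeated this sampling process many times and computed a 90% CI each time, about 90% of those intervals would contain the true population parameter.

For this specific interval (50, 59):
- Midpoint (point estimate): 54.5
- Margin of error: 4.5

The correct interpretation is the one stating confidence that the true parameter lies in the interval — option C.

C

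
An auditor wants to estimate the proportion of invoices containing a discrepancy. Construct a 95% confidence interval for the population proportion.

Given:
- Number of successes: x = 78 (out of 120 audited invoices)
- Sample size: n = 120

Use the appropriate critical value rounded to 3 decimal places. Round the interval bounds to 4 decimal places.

Sample proportion: p̂ = 78/120 = 0.650000

Check conditions for normal approximation:
  np̂ = 78 ≥ 10 ✓
  n(1-p̂) = 42 ≥ 10 ✓

The sample is large enough, so use a z-interval (normal approximation) for the proportion.

For 95% confidence, z* = 1.96 (from standard normal table)

Standard error: SE = √(p̂(1-p̂)/n) = √(0.650000×0.350000/120) = 0.04354117

Margin of error: E = z* × SE = 1.96 × 0.04354117 = 0.085341

Z-interval: p̂ ± E = 0.650000 ± 0.085341 = (0.564659, 0.735341)

Rounded to 4 decimal places:

(0.5647, 0.7353)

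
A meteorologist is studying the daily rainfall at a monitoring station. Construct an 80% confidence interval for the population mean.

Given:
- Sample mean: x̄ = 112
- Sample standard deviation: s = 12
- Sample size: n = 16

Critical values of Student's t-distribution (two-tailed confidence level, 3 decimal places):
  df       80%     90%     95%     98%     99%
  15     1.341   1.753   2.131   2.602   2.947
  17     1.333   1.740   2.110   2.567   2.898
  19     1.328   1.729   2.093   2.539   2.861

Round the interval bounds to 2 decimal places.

The population standard deviation σ is unknown (only the sample standard deviation s is given), so use a t-interval with df = n - 1 = 16 - 1 = 15.

For 80% confidence with df = 15, t* = 1.341 (from t-table)

Standard error: SE = s/√n = 12/√16 = 3.000000

Margin of error: E = t* × SE = 1.341 × 3.000000 = 4.0230

T-interval: x̄ ± E = 112 ± 4.0230 = (107.9770, 116.0230)

Rounded to 2 decimal places:

(107.98, 116.02)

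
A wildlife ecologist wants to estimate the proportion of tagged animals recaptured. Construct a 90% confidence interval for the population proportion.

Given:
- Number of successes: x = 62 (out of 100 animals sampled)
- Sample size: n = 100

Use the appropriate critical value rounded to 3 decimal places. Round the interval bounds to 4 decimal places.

Sample proportion: p̂ = 62/100 = 0.620000

Check conditions for normal approximation:
  np̂ = 62 ≥ 10 ✓
  n(1-p̂) = 38 ≥ 10 ✓

The sample is large enough, so use a z-interval (normal approximation) for the proportion.

For 90% confidence, z* = 1.645 (from standard normal table)

Standard error: SE = √(p̂(1-p̂)/n) = √(0.620000×0.380000/100) = 0.04853864

Margin of error: E = z* × SE = 1.645 × 0.04853864 = 0.079846

Z-interval: p̂ ± E = 0.620000 ± 0.079846 = (0.540154, 0.699846)

Rounded to 4 decimal places:

(0.5402, 0.6998)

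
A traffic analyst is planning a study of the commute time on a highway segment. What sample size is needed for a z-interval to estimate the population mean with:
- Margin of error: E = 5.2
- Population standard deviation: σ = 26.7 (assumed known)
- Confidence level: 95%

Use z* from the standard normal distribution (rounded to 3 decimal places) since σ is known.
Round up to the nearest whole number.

Using z* since population σ is known (z-interval formula).

For 95% confidence, z* = 1.96 (from standard normal table)

Sample size formula for z-interval: n = (z*σ/E)²

n = (1.96 × 26.7 / 5.2)²
  = (10.063846)²
  = 101.2810

Round up to the nearest whole number: n = 102

102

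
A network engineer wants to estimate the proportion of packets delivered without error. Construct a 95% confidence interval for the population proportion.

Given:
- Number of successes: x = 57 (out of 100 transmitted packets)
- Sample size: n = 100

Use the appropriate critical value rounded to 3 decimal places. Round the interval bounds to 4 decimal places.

Sample proportion: p̂ = 57/100 = 0.570000

Check conditions for normal approximation:
  np̂ = 57 ≥ 10 ✓
  n(1-p̂) = 43 ≥ 10 ✓

The sample is large enough, so use a z-interval (normal approximation) for the proportion.

For 95% confidence, z* = 1.96 (from standard normal table)

Standard error: SE = √(p̂(1-p̂)/n) = √(0.570000×0.430000/100) = 0.04950758

Margin of error: E = z* × SE = 1.96 × 0.04950758 = 0.097035

Z-interval: p̂ ± E = 0.570000 ± 0.097035 = (0.472965, 0.667035)

Rounded to 4 decimal places:

(0.4730, 0.6670)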